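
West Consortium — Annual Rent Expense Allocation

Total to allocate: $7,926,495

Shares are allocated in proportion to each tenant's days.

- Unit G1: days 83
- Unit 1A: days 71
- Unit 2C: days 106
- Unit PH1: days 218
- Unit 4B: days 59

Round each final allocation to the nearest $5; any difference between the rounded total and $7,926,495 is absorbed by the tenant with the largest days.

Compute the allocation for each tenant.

Combined days = 83 + 71 + 106 + 218 + 59 = 537.
Raw shares: Unit G1 1,225,137.96; Unit 1A 1,048,009.58; Unit 2C 1,564,634.02; Unit PH1 3,217,832.23; Unit 4B 870,881.20.
Rounded to nearest $5: Unit G1 $1,225,140; Unit 1A $1,048,010; Unit 2C $1,564,635; Unit PH1 $3,217,830; Unit 4B $870,880. Sum = $7,926,495.
Sum already equals the total — no adjustment.

Unit G1: $1,225,140 | Unit 1A: $1,048,010 | Unit 2C: $1,564,635 | Unit PH1: $3,217,830 | Unit 4B: $870,880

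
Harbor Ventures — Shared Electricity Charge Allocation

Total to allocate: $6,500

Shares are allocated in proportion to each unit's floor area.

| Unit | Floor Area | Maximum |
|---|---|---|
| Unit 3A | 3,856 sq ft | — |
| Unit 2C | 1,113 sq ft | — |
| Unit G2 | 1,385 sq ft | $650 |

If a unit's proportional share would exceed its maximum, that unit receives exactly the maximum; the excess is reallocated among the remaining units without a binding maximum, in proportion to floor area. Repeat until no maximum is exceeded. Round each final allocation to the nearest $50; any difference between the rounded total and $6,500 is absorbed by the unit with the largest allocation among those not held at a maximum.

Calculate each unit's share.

Combined floor area = 6,354.
Proportional shares (ignoring caps): Unit 3A 3,944.60; Unit 2C 1,138.57; Unit G2 1,416.82.
Held at cap: Unit G2 ($650); balance $5,850 reallocated over remaining floor area 4,969.
Remaining shares: Unit 3A 4,539.67 → $4,550; Unit 2C 1,310.33 → $1,300.

Unit 3A: $4,550 · Unit 2C: $1,300 · Unit G2: $650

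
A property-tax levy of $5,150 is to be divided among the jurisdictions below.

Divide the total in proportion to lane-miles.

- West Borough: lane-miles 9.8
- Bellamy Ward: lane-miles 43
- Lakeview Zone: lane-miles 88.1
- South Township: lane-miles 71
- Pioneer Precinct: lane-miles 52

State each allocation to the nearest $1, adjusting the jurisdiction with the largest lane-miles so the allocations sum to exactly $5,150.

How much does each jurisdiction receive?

West Borough: $191; Bellamy Ward: $839; Lakeview Zone: $1,719; South Township: $1,386; Pioneer Precinct: $1,015

Combined lane-miles = 9.8 + 43 + 88.1 + 71 + 52 = 263.9.
Unrounded shares: West Borough 191.25; Bellamy Ward 839.14; Lakeview Zone 1,719.27; South Township 1,385.56; Pioneer Precinct 1,014.78.
Rounded to nearest $1: West Borough $191; Bellamy Ward $839; Lakeview Zone $1,719; South Township $1,386; Pioneer Precinct $1,015. Sum = $5,150.
No rounding difference to absorb.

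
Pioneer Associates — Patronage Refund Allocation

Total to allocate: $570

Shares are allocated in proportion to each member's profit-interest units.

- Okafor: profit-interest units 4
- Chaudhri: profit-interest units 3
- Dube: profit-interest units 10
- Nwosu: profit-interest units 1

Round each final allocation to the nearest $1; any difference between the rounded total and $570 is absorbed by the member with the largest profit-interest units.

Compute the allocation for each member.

Combined profit-interest units = 4 + 3 + 10 + 1 = 18.
Raw shares: Okafor 126.67; Chaudhri 95.00; Dube 316.67; Nwosu 31.67.
Rounded to nearest $1: Okafor $127; Chaudhri $95; Dube $317; Nwosu $32. Sum = $571.
Difference $570 − $571 = −$1 applied to largest profit-interest units (Dube): Dube becomes $316.

Okafor: $127 | Chaudhri: $95 | Dube: $316 | Nwosu: $32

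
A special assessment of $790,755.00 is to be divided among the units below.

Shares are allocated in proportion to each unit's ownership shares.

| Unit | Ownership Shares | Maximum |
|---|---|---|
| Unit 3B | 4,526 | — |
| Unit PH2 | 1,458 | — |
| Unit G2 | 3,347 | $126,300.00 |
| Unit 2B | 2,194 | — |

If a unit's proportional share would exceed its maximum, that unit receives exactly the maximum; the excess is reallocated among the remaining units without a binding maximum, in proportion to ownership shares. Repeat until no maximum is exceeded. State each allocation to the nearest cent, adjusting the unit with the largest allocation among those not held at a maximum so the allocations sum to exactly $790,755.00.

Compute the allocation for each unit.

Combined ownership shares = 11,525.
Pro-rata shares before constraints: Unit 3B 310,538.5796; Unit PH2 100,036.5111; Unit G2 229,644.8577; Unit 2B 150,535.0516.
Cap binds for Unit G2 ($126,300.00); balance $664,455.00 reallocated over remaining ownership shares 8,178.
Remaining shares: Unit 3B 367,733.3492 → $367,733.35; Unit PH2 118,461.1629 → $118,461.16; Unit 2B 178,260.4879 → $178,260.49.

Unit 3B: $367,733.35 · Unit PH2: $118,461.16 · Unit G2: $126,300.00 · Unit 2B: $178,260.49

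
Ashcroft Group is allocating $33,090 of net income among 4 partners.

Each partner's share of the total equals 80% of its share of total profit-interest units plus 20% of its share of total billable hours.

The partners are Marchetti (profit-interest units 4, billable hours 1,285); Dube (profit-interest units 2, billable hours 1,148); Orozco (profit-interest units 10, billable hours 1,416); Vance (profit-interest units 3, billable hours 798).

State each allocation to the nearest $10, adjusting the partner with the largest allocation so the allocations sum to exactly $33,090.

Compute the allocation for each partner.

Marchetti: $7,400; Dube: $4,420; Orozco: $15,950; Vance: $5,320

Totals — profit-interest units 19, billable hours 4,647.
Composite weights (80% profit-interest units + 20% billable hours): Marchetti 0.2237; Dube 0.1336; Orozco 0.4820; Vance 0.1607.
Raw shares: Marchetti 7,403.08; Dube 4,421.44; Orozco 15,949.22; Vance 5,316.26.
At nearest $10: Marchetti $7,400; Dube $4,420; Orozco $15,950; Vance $5,320. Sum = $33,090.
No rounding difference to absorb.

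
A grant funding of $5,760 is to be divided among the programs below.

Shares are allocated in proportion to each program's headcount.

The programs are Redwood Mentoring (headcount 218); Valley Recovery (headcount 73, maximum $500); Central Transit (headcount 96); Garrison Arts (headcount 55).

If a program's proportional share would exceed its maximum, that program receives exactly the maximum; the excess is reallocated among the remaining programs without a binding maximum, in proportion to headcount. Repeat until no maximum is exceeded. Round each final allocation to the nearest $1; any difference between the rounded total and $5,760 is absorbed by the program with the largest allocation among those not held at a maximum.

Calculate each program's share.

Combined headcount = 442.
Pro-rata shares before constraints: Redwood Mentoring 2,840.90; Valley Recovery 951.31; Central Transit 1,251.04; Garrison Arts 716.74.
Cap binds for Valley Recovery ($500); balance $5,260 reallocated over remaining headcount 369.
Redistributed shares: Redwood Mentoring 3,107.53 → $3,108; Central Transit 1,368.46 → $1,368; Garrison Arts 784.01 → $784.

Redwood Mentoring: $3,108 | Valley Recovery: $500 | Central Transit: $1,368 | Garrison Arts: $784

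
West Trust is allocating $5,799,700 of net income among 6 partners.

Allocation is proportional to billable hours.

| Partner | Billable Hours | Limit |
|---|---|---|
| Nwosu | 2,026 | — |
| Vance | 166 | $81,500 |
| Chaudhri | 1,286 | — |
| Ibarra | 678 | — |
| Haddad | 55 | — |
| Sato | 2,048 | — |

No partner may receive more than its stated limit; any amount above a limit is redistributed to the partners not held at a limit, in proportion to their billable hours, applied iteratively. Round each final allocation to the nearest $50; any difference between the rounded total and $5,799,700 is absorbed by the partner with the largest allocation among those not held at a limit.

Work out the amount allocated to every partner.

Nwosu: $1,901,350 · Vance: $81,500 · Chaudhri: $1,206,900 · Ibarra: $636,300 · Haddad: $51,600 · Sato: $1,922,050

Combined billable hours = 6,259.
Unconstrained shares: Nwosu 1,877,327.40; Vance 153,818.53; Chaudhri 1,191,630.32; Ibarra 628,246.78; Haddad 50,963.97; Sato 1,897,712.99.
Held at cap: Vance ($81,500); balance $5,718,200 reallocated over remaining billable hours 6,093.
Remaining shares: Nwosu 1,901,374.23 → $1,901,350; Chaudhri 1,206,894.01 → $1,206,900; Ibarra 636,294.04 → $636,300; Haddad 51,616.77 → $51,600; Sato 1,922,020.94 → $1,922,000.
Rounding difference +$50 applied to Sato → $1,922,050.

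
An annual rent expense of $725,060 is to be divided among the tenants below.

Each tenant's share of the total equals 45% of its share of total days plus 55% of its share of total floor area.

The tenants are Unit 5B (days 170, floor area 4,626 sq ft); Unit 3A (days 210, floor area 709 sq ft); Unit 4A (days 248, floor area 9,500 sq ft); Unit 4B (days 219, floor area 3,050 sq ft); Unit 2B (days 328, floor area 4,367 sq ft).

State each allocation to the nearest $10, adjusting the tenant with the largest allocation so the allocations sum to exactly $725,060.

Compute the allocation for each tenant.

Days total 1,175; floor area total 22,252.
Composite weights (45% days + 55% floor area): Unit 5B 0.1794; Unit 3A 0.0979; Unit 4A 0.3298; Unit 4B 0.1593; Unit 2B 0.2336.
Raw shares: Unit 5B 130,109.60; Unit 3A 71,019.48; Unit 4A 239,116.87; Unit 4B 115,472.20; Unit 2B 169,341.85.
Rounded to nearest $10: Unit 5B $130,110; Unit 3A $71,020; Unit 4A $239,120; Unit 4B $115,470; Unit 2B $169,340. Sum = $725,060.
Rounded total matches; no reconciliation needed.

Unit 5B: $130,110 | Unit 3A: $71,020 | Unit 4A: $239,120 | Unit 4B: $115,470 | Unit 2B: $169,340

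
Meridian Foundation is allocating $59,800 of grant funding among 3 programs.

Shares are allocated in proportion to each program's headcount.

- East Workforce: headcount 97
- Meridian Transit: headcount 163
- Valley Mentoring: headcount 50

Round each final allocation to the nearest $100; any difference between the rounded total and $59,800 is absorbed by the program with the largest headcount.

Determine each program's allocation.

Headcount total: 97 + 163 + 50 = 310.
Unrounded shares: East Workforce 18,711.61; Meridian Transit 31,443.23; Valley Mentoring 9,645.16.
After rounding ($100): East Workforce $18,700; Meridian Transit $31,400; Valley Mentoring $9,600. Sum = $59,700.
Difference $59,800 − $59,700 = +$100 applied to largest headcount (Meridian Transit): Meridian Transit becomes $31,500.

East Workforce: $18,700; Meridian Transit: $31,500; Valley Mentoring: $9,600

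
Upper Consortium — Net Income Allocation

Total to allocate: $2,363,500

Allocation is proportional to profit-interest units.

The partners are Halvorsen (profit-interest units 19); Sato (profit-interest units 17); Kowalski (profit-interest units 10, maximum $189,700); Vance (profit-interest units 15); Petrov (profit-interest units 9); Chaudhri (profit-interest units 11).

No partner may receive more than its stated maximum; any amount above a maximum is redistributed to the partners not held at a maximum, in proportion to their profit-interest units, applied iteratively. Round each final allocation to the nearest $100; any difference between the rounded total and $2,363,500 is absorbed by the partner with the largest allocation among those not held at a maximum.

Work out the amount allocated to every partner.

Total profit-interest units = 81.
Pro-rata shares before constraints: Halvorsen 554,401.23; Sato 496,043.21; Kowalski 291,790.12; Vance 437,685.19; Petrov 262,611.11; Chaudhri 320,969.14.
Held at cap: Kowalski ($189,700); residual $2,173,800 reallocated over remaining profit-interest units 71.
Shares after redistribution: Halvorsen 581,721.13 → $581,700; Sato 520,487.32 → $520,500; Vance 459,253.52 → $459,300; Petrov 275,552.11 → $275,600; Chaudhri 336,785.92 → $336,800.
Rounding difference −$100 applied to Halvorsen → $581,600.

Halvorsen: $581,600; Sato: $520,500; Kowalski: $189,700; Vance: $459,300; Petrov: $275,600; Chaudhri: $336,800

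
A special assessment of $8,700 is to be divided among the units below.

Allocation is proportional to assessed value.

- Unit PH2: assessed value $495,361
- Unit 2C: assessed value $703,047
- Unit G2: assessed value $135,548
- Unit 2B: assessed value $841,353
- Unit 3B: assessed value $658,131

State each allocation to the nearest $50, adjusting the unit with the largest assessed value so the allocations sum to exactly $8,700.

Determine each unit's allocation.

Unit PH2: $1,500; Unit 2C: $2,150; Unit G2: $400; Unit 2B: $2,650; Unit 3B: $2,000

Assessed value total: 2,833,440.
Proportional shares: Unit PH2 495,361/2,833,440 × $8,700 = 1,520.99; Unit 2C 703,047/2,833,440 × $8,700 = 2,158.69; Unit G2 135,548/2,833,440 × $8,700 = 416.20; Unit 2B 841,353/2,833,440 × $8,700 = 2,583.35; Unit 3B 658,131/2,833,440 × $8,700 = 2,020.77.
After rounding ($50): Unit PH2 $1,500; Unit 2C $2,150; Unit G2 $400; Unit 2B $2,600; Unit 3B $2,000. Sum = $8,650.
Difference $8,700 − $8,650 = +$50 applied to largest assessed value (Unit 2B): Unit 2B becomes $2,650.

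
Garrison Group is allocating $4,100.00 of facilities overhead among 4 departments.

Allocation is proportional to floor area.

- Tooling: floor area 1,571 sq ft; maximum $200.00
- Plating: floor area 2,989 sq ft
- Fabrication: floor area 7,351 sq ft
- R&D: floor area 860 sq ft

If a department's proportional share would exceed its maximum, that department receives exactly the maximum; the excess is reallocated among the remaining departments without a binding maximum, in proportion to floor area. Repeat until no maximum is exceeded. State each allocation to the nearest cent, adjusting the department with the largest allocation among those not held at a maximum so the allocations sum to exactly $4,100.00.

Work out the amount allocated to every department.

Total floor area = 12,771.
Proportional shares (ignoring caps): Tooling 504.3536; Plating 959.5881; Fabrication 2,359.9640; R&D 276.0943.
Held at cap: Tooling ($200.00); residual $3,900.00 reallocated over remaining floor area 11,200.
Shares after redistribution: Plating 1,040.8125 → $1,040.81; Fabrication 2,559.7232 → $2,559.72; R&D 299.4643 → $299.46.
Rounding difference +$0.01 applied to Fabrication → $2,559.73.

Tooling: $200.00 · Plating: $1,040.81 · Fabrication: $2,559.73 · R&D: $299.46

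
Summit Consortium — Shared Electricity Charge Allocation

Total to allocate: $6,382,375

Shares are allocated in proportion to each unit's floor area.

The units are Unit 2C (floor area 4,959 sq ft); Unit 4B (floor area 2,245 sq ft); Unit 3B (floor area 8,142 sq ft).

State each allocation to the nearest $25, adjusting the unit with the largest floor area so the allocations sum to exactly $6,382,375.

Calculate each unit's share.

Unit 2C: $2,062,450 | Unit 4B: $933,700 | Unit 3B: $3,386,225

Floor area total: 15,346.
Proportional shares: Unit 2C 4,959/15,346 × $6,382,375 = 2,062,439.57; Unit 4B 2,245/15,346 × $6,382,375 = 933,691.64; Unit 3B 8,142/15,346 × $6,382,375 = 3,386,243.79.
After rounding ($25): Unit 2C $2,062,450; Unit 4B $933,700; Unit 3B $3,386,250. Sum = $6,382,400.
Difference $6,382,375 − $6,382,400 = −$25 applied to largest floor area (Unit 3B): Unit 3B becomes $3,386,225.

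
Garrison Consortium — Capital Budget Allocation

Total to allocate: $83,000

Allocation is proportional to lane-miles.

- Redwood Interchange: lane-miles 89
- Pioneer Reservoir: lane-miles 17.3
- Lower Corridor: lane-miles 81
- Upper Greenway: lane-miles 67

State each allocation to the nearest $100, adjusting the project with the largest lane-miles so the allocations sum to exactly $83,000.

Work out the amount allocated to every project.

Total lane-miles = 89 + 17.3 + 81 + 67 = 254.3.
Proportional shares: Redwood Interchange 29,048.37; Pioneer Reservoir 5,646.48; Lower Corridor 26,437.28; Upper Greenway 21,867.87.
After rounding ($100): Redwood Interchange $29,000; Pioneer Reservoir $5,600; Lower Corridor $26,400; Upper Greenway $21,900. Sum = $82,900.
Difference $83,000 − $82,900 = +$100 applied to largest lane-miles (Redwood Interchange): Redwood Interchange becomes $29,100.

Redwood Interchange: $29,100; Pioneer Reservoir: $5,600; Lower Corridor: $26,400; Upper Greenway: $21,900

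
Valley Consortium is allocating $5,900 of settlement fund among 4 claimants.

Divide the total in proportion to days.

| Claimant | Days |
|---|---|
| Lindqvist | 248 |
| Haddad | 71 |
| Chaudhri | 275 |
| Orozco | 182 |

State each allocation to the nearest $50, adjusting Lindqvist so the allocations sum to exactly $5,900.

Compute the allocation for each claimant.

Days total: 776.
Pro-rata amounts: Lindqvist 248/776 × $5,900 = 1,885.57; Haddad 71/776 × $5,900 = 539.82; Chaudhri 275/776 × $5,900 = 2,090.85; Orozco 182/776 × $5,900 = 1,383.76.
At nearest $50: Lindqvist $1,900; Haddad $550; Chaudhri $2,100; Orozco $1,400. Sum = $5,950.
Difference $5,900 − $5,950 = −$50 applied to Lindqvist: Lindqvist becomes $1,850.

Lindqvist: $1,850; Haddad: $550; Chaudhri: $2,100; Orozco: $1,400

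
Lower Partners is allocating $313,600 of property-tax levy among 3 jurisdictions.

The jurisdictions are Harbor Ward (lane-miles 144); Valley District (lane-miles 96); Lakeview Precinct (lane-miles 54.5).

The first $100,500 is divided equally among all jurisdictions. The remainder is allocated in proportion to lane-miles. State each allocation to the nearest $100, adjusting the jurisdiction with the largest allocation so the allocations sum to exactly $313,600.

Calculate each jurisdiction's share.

Harbor Ward: $137,700; Valley District: $103,000; Lakeview Precinct: $72,900

First tranche $100,500 split equally: $33,500 each.
Remainder $213,100 by lane-miles (total 294.5): Harbor Ward 104,198.30 → $104,200; Valley District 69,465.53 → $69,500; Lakeview Precinct 39,436.16 → $39,400.
Totals: Harbor Ward $33,500 + $104,200 = $137,700; Valley District $33,500 + $69,500 = $103,000; Lakeview Precinct $33,500 + $39,400 = $72,900.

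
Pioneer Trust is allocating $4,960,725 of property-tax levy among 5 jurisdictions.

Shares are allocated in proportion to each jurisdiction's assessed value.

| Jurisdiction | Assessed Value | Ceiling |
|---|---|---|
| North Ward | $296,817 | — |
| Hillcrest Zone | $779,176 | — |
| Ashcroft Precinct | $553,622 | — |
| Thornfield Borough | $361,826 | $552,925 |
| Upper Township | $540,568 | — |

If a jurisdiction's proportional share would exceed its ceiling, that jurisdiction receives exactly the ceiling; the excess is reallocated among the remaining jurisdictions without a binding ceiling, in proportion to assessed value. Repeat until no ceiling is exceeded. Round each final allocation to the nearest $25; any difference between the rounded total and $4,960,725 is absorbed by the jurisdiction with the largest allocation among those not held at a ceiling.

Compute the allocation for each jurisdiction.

North Ward: $602,850; Hillcrest Zone: $1,582,575; Ashcroft Precinct: $1,124,450; Thornfield Borough: $552,925; Upper Township: $1,097,925

Sum of assessed value: 2,532,009.
Pro-rata shares before constraints: North Ward 581,525.39; Hillcrest Zone 1,526,565.61; Ashcroft Precinct 1,084,659.06; Thornfield Borough 708,891.35; Upper Township 1,059,083.59.
Held at cap: Thornfield Borough ($552,925); remaining pool $4,407,800 reallocated over remaining assessed value 2,170,183.
Remaining shares: North Ward 602,856.98 → $602,850; Hillcrest Zone 1,582,563.30 → $1,582,575; Ashcroft Precinct 1,124,446.67 → $1,124,450; Upper Township 1,097,933.05 → $1,097,925.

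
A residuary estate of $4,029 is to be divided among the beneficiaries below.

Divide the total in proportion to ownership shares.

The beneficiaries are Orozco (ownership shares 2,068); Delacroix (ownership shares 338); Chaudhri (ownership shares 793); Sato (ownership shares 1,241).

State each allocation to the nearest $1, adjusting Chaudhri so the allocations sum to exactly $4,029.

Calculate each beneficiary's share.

Orozco: $1,877; Delacroix: $307; Chaudhri: $719; Sato: $1,126

Sum of ownership shares: 4,440.
Proportional shares: Orozco 2,068/4,440 × $4,029 = 1,876.57; Delacroix 338/4,440 × $4,029 = 306.71; Chaudhri 793/4,440 × $4,029 = 719.59; Sato 1,241/4,440 × $4,029 = 1,126.12.
At nearest $1: Orozco $1,877; Delacroix $307; Chaudhri $720; Sato $1,126. Sum = $4,030.
Difference $4,029 − $4,030 = −$1 applied to Chaudhri: Chaudhri becomes $719.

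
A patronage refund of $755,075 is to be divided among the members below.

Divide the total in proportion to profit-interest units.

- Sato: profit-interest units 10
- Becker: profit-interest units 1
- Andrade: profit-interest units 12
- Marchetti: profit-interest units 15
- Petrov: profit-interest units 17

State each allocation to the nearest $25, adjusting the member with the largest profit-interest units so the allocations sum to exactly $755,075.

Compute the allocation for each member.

Sato: $137,275 · Becker: $13,725 · Andrade: $164,750 · Marchetti: $205,925 · Petrov: $233,400

Combined profit-interest units = 10 + 1 + 12 + 15 + 17 = 55.
Pro-rata amounts: Sato 137,286.36; Becker 13,728.64; Andrade 164,743.64; Marchetti 205,929.55; Petrov 233,386.82.
After rounding ($25): Sato $137,275; Becker $13,725; Andrade $164,750; Marchetti $205,925; Petrov $233,375. Sum = $755,050.
Difference $755,075 − $755,050 = +$25 applied to largest profit-interest units (Petrov): Petrov becomes $233,400.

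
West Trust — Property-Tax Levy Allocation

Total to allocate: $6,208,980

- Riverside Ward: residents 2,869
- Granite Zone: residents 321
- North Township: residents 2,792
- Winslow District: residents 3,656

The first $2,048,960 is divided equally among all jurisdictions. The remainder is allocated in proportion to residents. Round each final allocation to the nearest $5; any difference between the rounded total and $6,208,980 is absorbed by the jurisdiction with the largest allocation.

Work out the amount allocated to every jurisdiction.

Riverside Ward: $1,750,580 | Granite Zone: $650,790 | North Township: $1,717,340 | Winslow District: $2,090,270

First tranche $2,048,960 split equally: $512,240 each.
Remainder $4,160,020 by residents (total 9,638): Riverside Ward 1,238,337.56 → $1,238,340; Granite Zone 138,552.23 → $138,550; North Township 1,205,102.29 → $1,205,100; Winslow District 1,578,027.92 → $1,578,030.
Totals: Riverside Ward $512,240 + $1,238,340 = $1,750,580; Granite Zone $512,240 + $138,550 = $650,790; North Township $512,240 + $1,205,100 = $1,717,340; Winslow District $512,240 + $1,578,030 = $2,090,270.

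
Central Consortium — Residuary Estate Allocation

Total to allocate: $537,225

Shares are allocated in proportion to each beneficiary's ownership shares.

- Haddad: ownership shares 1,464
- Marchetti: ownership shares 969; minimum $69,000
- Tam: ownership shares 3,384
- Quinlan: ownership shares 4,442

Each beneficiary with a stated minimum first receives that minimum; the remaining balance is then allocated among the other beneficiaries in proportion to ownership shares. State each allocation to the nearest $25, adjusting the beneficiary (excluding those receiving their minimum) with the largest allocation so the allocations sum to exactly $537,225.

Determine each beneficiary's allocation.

Haddad: $73,775 · Marchetti: $69,000 · Tam: $170,550 · Quinlan: $223,900

Minimums first: Marchetti $69,000. Remaining pool $468,225.
Remaining pool split over remaining ownership shares 9,290: Haddad 73,787.02 → $73,775; Tam 170,556.88 → $170,550; Quinlan 223,881.10 → $223,875.
Rounding difference +$25 applied to Quinlan → $223,900.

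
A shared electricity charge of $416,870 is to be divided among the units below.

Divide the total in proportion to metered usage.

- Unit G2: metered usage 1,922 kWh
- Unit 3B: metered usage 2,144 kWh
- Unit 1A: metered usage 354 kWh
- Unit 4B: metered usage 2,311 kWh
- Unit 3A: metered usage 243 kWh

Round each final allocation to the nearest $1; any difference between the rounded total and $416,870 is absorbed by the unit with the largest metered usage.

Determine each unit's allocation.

Total metered usage = 6,974.
Raw shares: Unit G2 1,922/6,974 × $416,870 = 114,887.32; Unit 3B 2,144/6,974 × $416,870 = 128,157.34; Unit 1A 354/6,974 × $416,870 = 21,160.31; Unit 4B 2,311/6,974 × $416,870 = 138,139.74; Unit 3A 243/6,974 × $416,870 = 14,525.30.
Rounded to nearest $1: Unit G2 $114,887; Unit 3B $128,157; Unit 1A $21,160; Unit 4B $138,140; Unit 3A $14,525. Sum = $416,869.
Difference $416,870 − $416,869 = +$1 applied to largest metered usage (Unit 4B): Unit 4B becomes $138,141.

Unit G2: $114,887; Unit 3B: $128,157; Unit 1A: $21,160; Unit 4B: $138,141; Unit 3A: $14,525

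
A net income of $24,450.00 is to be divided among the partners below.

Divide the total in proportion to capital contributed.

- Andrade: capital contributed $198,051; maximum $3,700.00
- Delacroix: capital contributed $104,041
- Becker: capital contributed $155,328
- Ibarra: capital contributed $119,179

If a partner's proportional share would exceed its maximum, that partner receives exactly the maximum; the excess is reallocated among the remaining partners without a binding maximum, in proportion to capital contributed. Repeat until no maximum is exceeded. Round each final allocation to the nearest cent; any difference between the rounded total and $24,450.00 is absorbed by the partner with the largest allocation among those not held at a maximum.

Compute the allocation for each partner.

Andrade: $3,700.00; Delacroix: $5,702.98; Becker: $8,514.26; Ibarra: $6,532.76

Combined capital contributed = 576,599.
Pro-rata shares before constraints: Andrade 8,398.1189; Delacroix 4,411.7358; Becker 6,586.5005; Ibarra 5,053.6448.
Capped: Andrade ($3,700.00); remaining pool $20,750.00 reallocated over remaining capital contributed 378,548.
Redistributed shares: Delacroix 5,702.9776 → $5,702.98; Becker 8,514.2598 → $8,514.26; Ibarra 6,532.7627 → $6,532.76.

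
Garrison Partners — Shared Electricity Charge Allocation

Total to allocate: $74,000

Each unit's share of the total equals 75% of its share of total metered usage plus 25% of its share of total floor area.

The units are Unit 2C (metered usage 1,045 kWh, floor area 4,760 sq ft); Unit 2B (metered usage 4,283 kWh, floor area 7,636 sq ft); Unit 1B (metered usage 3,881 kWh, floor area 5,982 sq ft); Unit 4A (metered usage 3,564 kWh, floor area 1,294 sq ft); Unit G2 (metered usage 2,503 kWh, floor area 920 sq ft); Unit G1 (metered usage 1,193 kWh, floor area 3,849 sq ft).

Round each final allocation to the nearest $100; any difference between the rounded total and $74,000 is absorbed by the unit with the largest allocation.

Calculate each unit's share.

Unit 2C: $7,100 · Unit 2B: $20,300 · Unit 1B: $17,600 · Unit 4A: $13,000 · Unit G2: $9,100 · Unit G1: $6,900

Totals — metered usage 16,469, floor area 24,441.
Blended shares (75% metered usage + 25% floor area): Unit 2C 0.0963; Unit 2B 0.2732; Unit 1B 0.2379; Unit 4A 0.1755; Unit G2 0.1234; Unit G1 0.0937.
Pro-rata amounts: Unit 2C 7,124.58; Unit 2B 20,213.45; Unit 1B 17,606.77; Unit 4A 12,990.03; Unit G2 9,131.40; Unit G1 6,933.78.
After rounding ($100): Unit 2C $7,100; Unit 2B $20,200; Unit 1B $17,600; Unit 4A $13,000; Unit G2 $9,100; Unit G1 $6,900. Sum = $73,900.
Difference $74,000 − $73,900 = +$100 applied to largest allocation (Unit 2B): Unit 2B becomes $20,300.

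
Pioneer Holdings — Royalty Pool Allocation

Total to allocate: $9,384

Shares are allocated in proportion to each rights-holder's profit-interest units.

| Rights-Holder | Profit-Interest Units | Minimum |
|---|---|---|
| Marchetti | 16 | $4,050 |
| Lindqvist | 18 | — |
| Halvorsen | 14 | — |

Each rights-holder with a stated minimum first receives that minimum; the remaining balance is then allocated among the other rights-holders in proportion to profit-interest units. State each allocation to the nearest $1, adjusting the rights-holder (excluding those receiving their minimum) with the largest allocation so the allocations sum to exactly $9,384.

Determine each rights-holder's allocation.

Marchetti: $4,050 · Lindqvist: $3,000 · Halvorsen: $2,334

Fund the minimums — Marchetti $4,050. Residual $5,334.
Residual split over remaining profit-interest units 32: Lindqvist 3,000.38 → $3,000; Halvorsen 2,333.62 → $2,334.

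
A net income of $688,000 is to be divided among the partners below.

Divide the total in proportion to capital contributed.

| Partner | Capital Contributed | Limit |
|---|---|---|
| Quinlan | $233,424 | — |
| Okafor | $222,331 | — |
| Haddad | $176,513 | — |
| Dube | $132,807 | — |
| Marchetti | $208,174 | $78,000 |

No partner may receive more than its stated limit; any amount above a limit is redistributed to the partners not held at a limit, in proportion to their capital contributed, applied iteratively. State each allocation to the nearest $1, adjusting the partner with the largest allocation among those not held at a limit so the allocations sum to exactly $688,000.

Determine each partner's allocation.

Combined capital contributed = 973,249.
Unconstrained shares: Quinlan 165,009.89; Okafor 157,168.13; Haddad 124,778.90; Dube 93,882.67; Marchetti 147,160.40.
Cap binds for Marchetti ($78,000); remaining pool $610,000 reallocated over remaining capital contributed 765,075.
Shares after redistribution: Quinlan 186,110.70 → $186,111; Okafor 177,266.16 → $177,266; Haddad 140,735.13 → $140,735; Dube 105,888.01 → $105,888.

Quinlan: $186,111 · Okafor: $177,266 · Haddad: $140,735 · Dube: $105,888 · Marchetti: $78,000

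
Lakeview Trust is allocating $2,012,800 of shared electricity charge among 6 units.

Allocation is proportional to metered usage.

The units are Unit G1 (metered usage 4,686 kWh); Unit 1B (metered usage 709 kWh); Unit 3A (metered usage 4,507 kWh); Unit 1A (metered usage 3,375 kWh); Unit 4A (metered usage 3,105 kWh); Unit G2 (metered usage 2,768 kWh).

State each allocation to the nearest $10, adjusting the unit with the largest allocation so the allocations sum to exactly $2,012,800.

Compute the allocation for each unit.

Unit G1: $492,520; Unit 1B: $74,520; Unit 3A: $473,720; Unit 1A: $354,740; Unit 4A: $326,360; Unit G2: $290,940

Metered usage total: 19,150.
Unrounded shares: Unit G1 4,686/19,150 × $2,012,800 = 492,531.63; Unit 1B 709/19,150 × $2,012,800 = 74,520.90; Unit 3A 4,507/19,150 × $2,012,800 = 473,717.47; Unit 1A 3,375/19,150 × $2,012,800 = 354,736.29; Unit 4A 3,105/19,150 × $2,012,800 = 326,357.39; Unit G2 2,768/19,150 × $2,012,800 = 290,936.31.
At nearest $10: Unit G1 $492,530; Unit 1B $74,520; Unit 3A $473,720; Unit 1A $354,740; Unit 4A $326,360; Unit G2 $290,940. Sum = $2,012,810.
Difference $2,012,800 − $2,012,810 = −$10 applied to largest allocation (Unit G1): Unit G1 becomes $492,520.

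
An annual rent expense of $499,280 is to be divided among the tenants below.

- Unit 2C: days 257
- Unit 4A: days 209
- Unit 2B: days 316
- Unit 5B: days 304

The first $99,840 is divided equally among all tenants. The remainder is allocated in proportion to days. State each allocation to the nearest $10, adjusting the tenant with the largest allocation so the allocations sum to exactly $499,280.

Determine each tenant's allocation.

Unit 2C: $119,490 · Unit 4A: $101,830 · Unit 2B: $141,190 · Unit 5B: $136,770

$99,840 shared equally gives $24,960 per tenant.
Remainder $399,440 by days (total 1,086): Unit 2C 94,526.78 → $94,530; Unit 4A 76,871.97 → $76,870; Unit 2B 116,227.48 → $116,230; Unit 5B 111,813.78 → $111,810.
Totals: Unit 2C $24,960 + $94,530 = $119,490; Unit 4A $24,960 + $76,870 = $101,830; Unit 2B $24,960 + $116,230 = $141,190; Unit 5B $24,960 + $111,810 = $136,770.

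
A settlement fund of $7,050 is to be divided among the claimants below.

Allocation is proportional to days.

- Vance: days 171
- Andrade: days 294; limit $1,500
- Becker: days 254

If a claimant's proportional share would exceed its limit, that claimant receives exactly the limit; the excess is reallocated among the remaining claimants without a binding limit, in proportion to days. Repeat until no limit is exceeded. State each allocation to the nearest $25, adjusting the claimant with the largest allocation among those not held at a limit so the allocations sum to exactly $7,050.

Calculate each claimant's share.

Days total: 719.
Unconstrained shares: Vance 1,676.70; Andrade 2,882.75; Becker 2,490.54.
Capped: Andrade ($1,500); residual $5,550 reallocated over remaining days 425.
Shares after redistribution: Vance 2,233.06 → $2,225; Becker 3,316.94 → $3,325.

Vance: $2,225 · Andrade: $1,500 · Becker: $3,325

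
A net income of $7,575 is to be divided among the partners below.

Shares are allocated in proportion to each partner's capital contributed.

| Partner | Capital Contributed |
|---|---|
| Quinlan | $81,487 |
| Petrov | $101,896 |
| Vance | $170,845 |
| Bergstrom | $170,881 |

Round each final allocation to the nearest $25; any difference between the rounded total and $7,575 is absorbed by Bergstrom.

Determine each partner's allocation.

Quinlan: $1,175 | Petrov: $1,475 | Vance: $2,475 | Bergstrom: $2,450

Sum of capital contributed: 525,109.
Proportional shares: Quinlan 81,487/525,109 × $7,575 = 1,175.50; Petrov 101,896/525,109 × $7,575 = 1,469.91; Vance 170,845/525,109 × $7,575 = 2,464.54; Bergstrom 170,881/525,109 × $7,575 = 2,465.06.
At nearest $25: Quinlan $1,175; Petrov $1,475; Vance $2,475; Bergstrom $2,475. Sum = $7,600.
Difference $7,575 − $7,600 = −$25 applied to Bergstrom: Bergstrom becomes $2,450.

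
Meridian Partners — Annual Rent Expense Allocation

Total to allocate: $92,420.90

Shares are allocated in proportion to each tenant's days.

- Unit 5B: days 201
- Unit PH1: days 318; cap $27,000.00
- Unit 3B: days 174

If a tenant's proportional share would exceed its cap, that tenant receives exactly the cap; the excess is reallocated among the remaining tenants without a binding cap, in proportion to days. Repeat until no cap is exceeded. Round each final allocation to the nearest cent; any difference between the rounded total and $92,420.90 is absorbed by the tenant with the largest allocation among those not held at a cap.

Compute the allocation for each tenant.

Unit 5B: $35,065.60 · Unit PH1: $27,000.00 · Unit 3B: $30,355.30

Combined days = 693.
Unconstrained shares: Unit 5B 26,806.0619; Unit PH1 42,409.5905; Unit 3B 23,205.2476.
Capped: Unit PH1 ($27,000.00); remaining pool $65,420.90 reallocated over remaining days 375.
Redistributed shares: Unit 5B 35,065.6024 → $35,065.60; Unit 3B 30,355.2976 → $30,355.30.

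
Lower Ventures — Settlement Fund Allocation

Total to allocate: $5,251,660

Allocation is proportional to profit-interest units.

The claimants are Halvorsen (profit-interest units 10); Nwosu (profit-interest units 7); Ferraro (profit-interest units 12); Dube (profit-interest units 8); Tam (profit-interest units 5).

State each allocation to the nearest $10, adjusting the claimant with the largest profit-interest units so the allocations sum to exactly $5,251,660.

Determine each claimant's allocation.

Halvorsen: $1,250,400 | Nwosu: $875,280 | Ferraro: $1,500,460 | Dube: $1,000,320 | Tam: $625,200

Combined profit-interest units = 10 + 7 + 12 + 8 + 5 = 42.
Raw shares: Halvorsen 1,250,395.24; Nwosu 875,276.67; Ferraro 1,500,474.29; Dube 1,000,316.19; Tam 625,197.62.
Rounded to nearest $10: Halvorsen $1,250,400; Nwosu $875,280; Ferraro $1,500,470; Dube $1,000,320; Tam $625,200. Sum = $5,251,670.
Difference $5,251,660 − $5,251,670 = −$10 applied to largest profit-interest units (Ferraro): Ferraro becomes $1,500,460.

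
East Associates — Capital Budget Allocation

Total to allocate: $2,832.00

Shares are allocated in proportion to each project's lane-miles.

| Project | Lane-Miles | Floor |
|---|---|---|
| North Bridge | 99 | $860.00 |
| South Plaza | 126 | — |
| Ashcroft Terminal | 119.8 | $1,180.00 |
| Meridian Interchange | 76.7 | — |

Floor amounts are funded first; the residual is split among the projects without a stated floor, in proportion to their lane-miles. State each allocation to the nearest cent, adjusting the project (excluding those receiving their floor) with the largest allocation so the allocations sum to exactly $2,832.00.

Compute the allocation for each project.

Fund the minimums — North Bridge $860.00; Ashcroft Terminal $1,180.00. Remaining pool $792.00.
Remaining pool split over remaining lane-miles 202.7: South Plaza 492.3138 → $492.31; Meridian Interchange 299.6862 → $299.69.

North Bridge: $860.00 | South Plaza: $492.31 | Ashcroft Terminal: $1,180.00 | Meridian Interchange: $299.69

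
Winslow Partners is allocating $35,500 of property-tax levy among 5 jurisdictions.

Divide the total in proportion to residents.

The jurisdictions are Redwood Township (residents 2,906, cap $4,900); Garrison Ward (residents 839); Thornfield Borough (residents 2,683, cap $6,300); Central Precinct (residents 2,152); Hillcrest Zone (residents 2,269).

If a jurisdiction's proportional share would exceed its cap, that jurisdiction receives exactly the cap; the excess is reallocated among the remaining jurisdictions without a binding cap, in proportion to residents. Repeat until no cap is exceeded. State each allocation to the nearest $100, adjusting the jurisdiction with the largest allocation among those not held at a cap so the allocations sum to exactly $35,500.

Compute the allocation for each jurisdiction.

Residents total: 10,849.
Unconstrained shares: Redwood Township 9,508.99; Garrison Ward 2,745.37; Thornfield Borough 8,779.29; Central Precinct 7,041.76; Hillcrest Zone 7,424.60.
Capped: Redwood Township ($4,900), Thornfield Borough ($6,300); balance $24,300 reallocated over remaining residents 5,260.
Shares after redistribution: Garrison Ward 3,875.99 → $3,900; Central Precinct 9,941.75 → $9,900; Hillcrest Zone 10,482.26 → $10,500.

Redwood Township: $4,900; Garrison Ward: $3,900; Thornfield Borough: $6,300; Central Precinct: $9,900; Hillcrest Zone: $10,500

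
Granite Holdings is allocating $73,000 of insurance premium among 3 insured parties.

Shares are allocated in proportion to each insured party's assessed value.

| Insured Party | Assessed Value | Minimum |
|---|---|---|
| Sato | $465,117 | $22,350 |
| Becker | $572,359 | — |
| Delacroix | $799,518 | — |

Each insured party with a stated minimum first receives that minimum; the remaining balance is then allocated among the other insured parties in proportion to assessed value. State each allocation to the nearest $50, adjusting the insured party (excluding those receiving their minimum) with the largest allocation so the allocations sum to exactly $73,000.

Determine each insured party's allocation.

Minimums first: Sato $22,350. Residual $50,650.
Residual split over remaining assessed value 1,371,877: Becker 21,131.62 → $21,150; Delacroix 29,518.38 → $29,500.

Sato: $22,350 · Becker: $21,150 · Delacroix: $29,500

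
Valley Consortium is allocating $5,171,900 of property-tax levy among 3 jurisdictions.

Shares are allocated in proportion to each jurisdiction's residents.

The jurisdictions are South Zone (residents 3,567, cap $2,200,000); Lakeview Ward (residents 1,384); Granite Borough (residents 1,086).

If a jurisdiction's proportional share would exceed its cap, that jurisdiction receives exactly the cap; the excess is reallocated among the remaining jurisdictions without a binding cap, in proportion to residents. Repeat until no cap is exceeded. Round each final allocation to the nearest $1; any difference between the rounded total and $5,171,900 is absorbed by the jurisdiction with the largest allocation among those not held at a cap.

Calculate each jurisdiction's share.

South Zone: $2,200,000 | Lakeview Ward: $1,665,227 | Granite Borough: $1,306,673

Total residents = 6,037.
Proportional shares (ignoring caps): South Zone 3,055,850.14; Lakeview Ward 1,185,673.28; Granite Borough 930,376.58.
Held at cap: South Zone ($2,200,000); balance $2,971,900 reallocated over remaining residents 2,470.
Remaining shares: Lakeview Ward 1,665,226.56 → $1,665,227; Granite Borough 1,306,673.44 → $1,306,673.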